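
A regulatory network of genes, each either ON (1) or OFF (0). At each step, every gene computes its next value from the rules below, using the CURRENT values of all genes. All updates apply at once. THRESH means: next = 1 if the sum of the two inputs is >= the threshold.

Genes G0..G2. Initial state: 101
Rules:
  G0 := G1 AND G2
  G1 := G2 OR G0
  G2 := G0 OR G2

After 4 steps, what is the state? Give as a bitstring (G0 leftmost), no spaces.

Step 1: G0=G1&G2=0&1=0 G1=G2|G0=1|1=1 G2=G0|G2=1|1=1 -> 011
Step 2: G0=G1&G2=1&1=1 G1=G2|G0=1|0=1 G2=G0|G2=0|1=1 -> 111
Step 3: G0=G1&G2=1&1=1 G1=G2|G0=1|1=1 G2=G0|G2=1|1=1 -> 111
Step 4: G0=G1&G2=1&1=1 G1=G2|G0=1|1=1 G2=G0|G2=1|1=1 -> 111

111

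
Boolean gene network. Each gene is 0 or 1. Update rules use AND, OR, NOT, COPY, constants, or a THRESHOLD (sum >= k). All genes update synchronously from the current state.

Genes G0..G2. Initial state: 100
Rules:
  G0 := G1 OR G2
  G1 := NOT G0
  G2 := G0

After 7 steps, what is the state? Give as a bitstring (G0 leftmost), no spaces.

Step 1: G0=G1|G2=0|0=0 G1=NOT G0=NOT 1=0 G2=G0=1 -> 001
Step 2: G0=G1|G2=0|1=1 G1=NOT G0=NOT 0=1 G2=G0=0 -> 110
Step 3: G0=G1|G2=1|0=1 G1=NOT G0=NOT 1=0 G2=G0=1 -> 101
Step 4: G0=G1|G2=0|1=1 G1=NOT G0=NOT 1=0 G2=G0=1 -> 101
Step 5: G0=G1|G2=0|1=1 G1=NOT G0=NOT 1=0 G2=G0=1 -> 101
Step 6: G0=G1|G2=0|1=1 G1=NOT G0=NOT 1=0 G2=G0=1 -> 101
Step 7: G0=G1|G2=0|1=1 G1=NOT G0=NOT 1=0 G2=G0=1 -> 101

101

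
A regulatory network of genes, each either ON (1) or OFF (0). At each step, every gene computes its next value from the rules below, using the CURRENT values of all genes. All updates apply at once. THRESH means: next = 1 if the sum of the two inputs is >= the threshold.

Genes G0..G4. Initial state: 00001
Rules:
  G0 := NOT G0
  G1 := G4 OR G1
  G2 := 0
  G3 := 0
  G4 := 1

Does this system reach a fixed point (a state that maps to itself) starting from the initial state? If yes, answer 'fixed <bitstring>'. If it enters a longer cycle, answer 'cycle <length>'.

Answer: cycle 2

Derivation:
Step 0: 00001
Step 1: G0=NOT G0=NOT 0=1 G1=G4|G1=1|0=1 G2=0(const) G3=0(const) G4=1(const) -> 11001
Step 2: G0=NOT G0=NOT 1=0 G1=G4|G1=1|1=1 G2=0(const) G3=0(const) G4=1(const) -> 01001
Step 3: G0=NOT G0=NOT 0=1 G1=G4|G1=1|1=1 G2=0(const) G3=0(const) G4=1(const) -> 11001
Cycle of length 2 starting at step 1 -> no fixed point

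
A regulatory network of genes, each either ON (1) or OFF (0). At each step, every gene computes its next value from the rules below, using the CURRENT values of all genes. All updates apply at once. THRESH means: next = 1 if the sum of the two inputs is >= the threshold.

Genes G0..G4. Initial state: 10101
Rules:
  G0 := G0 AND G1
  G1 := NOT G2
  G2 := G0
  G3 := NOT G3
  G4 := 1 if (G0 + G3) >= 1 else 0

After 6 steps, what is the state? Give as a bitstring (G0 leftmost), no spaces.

Step 1: G0=G0&G1=1&0=0 G1=NOT G2=NOT 1=0 G2=G0=1 G3=NOT G3=NOT 0=1 G4=(1+0>=1)=1 -> 00111
Step 2: G0=G0&G1=0&0=0 G1=NOT G2=NOT 1=0 G2=G0=0 G3=NOT G3=NOT 1=0 G4=(0+1>=1)=1 -> 00001
Step 3: G0=G0&G1=0&0=0 G1=NOT G2=NOT 0=1 G2=G0=0 G3=NOT G3=NOT 0=1 G4=(0+0>=1)=0 -> 01010
Step 4: G0=G0&G1=0&1=0 G1=NOT G2=NOT 0=1 G2=G0=0 G3=NOT G3=NOT 1=0 G4=(0+1>=1)=1 -> 01001
Step 5: G0=G0&G1=0&1=0 G1=NOT G2=NOT 0=1 G2=G0=0 G3=NOT G3=NOT 0=1 G4=(0+0>=1)=0 -> 01010
Step 6: G0=G0&G1=0&1=0 G1=NOT G2=NOT 0=1 G2=G0=0 G3=NOT G3=NOT 1=0 G4=(0+1>=1)=1 -> 01001

01001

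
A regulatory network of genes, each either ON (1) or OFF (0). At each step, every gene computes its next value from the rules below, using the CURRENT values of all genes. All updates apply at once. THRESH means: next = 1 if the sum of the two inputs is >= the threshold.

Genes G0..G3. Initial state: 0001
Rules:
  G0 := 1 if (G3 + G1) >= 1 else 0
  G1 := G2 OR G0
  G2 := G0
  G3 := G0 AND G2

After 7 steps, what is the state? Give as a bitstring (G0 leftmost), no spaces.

Step 1: G0=(1+0>=1)=1 G1=G2|G0=0|0=0 G2=G0=0 G3=G0&G2=0&0=0 -> 1000
Step 2: G0=(0+0>=1)=0 G1=G2|G0=0|1=1 G2=G0=1 G3=G0&G2=1&0=0 -> 0110
Step 3: G0=(0+1>=1)=1 G1=G2|G0=1|0=1 G2=G0=0 G3=G0&G2=0&1=0 -> 1100
Step 4: G0=(0+1>=1)=1 G1=G2|G0=0|1=1 G2=G0=1 G3=G0&G2=1&0=0 -> 1110
Step 5: G0=(0+1>=1)=1 G1=G2|G0=1|1=1 G2=G0=1 G3=G0&G2=1&1=1 -> 1111
Step 6: G0=(1+1>=1)=1 G1=G2|G0=1|1=1 G2=G0=1 G3=G0&G2=1&1=1 -> 1111
Step 7: G0=(1+1>=1)=1 G1=G2|G0=1|1=1 G2=G0=1 G3=G0&G2=1&1=1 -> 1111

1111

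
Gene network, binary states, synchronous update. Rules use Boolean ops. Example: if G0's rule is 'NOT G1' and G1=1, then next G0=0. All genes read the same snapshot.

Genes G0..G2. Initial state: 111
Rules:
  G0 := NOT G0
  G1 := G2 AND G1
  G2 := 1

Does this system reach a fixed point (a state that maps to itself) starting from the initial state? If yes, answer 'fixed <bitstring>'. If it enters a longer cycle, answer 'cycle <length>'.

Answer: cycle 2

Derivation:
Step 0: 111
Step 1: G0=NOT G0=NOT 1=0 G1=G2&G1=1&1=1 G2=1(const) -> 011
Step 2: G0=NOT G0=NOT 0=1 G1=G2&G1=1&1=1 G2=1(const) -> 111
Cycle of length 2 starting at step 0 -> no fixed point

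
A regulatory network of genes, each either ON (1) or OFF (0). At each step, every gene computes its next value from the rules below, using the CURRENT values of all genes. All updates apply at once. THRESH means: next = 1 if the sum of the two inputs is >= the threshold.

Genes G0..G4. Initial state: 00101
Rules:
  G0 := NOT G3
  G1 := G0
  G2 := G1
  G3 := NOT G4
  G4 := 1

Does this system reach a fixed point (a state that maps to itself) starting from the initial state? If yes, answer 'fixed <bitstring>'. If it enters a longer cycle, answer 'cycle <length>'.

Answer: fixed 11101

Derivation:
Step 0: 00101
Step 1: G0=NOT G3=NOT 0=1 G1=G0=0 G2=G1=0 G3=NOT G4=NOT 1=0 G4=1(const) -> 10001
Step 2: G0=NOT G3=NOT 0=1 G1=G0=1 G2=G1=0 G3=NOT G4=NOT 1=0 G4=1(const) -> 11001
Step 3: G0=NOT G3=NOT 0=1 G1=G0=1 G2=G1=1 G3=NOT G4=NOT 1=0 G4=1(const) -> 11101
Step 4: G0=NOT G3=NOT 0=1 G1=G0=1 G2=G1=1 G3=NOT G4=NOT 1=0 G4=1(const) -> 11101
Fixed point reached at step 3: 11101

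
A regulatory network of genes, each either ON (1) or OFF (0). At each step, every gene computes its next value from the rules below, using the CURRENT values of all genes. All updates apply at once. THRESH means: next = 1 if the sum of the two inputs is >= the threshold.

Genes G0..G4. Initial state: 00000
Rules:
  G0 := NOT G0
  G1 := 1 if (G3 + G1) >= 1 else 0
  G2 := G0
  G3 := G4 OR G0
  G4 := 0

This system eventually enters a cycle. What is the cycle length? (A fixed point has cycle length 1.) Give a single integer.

Step 0: 00000
Step 1: G0=NOT G0=NOT 0=1 G1=(0+0>=1)=0 G2=G0=0 G3=G4|G0=0|0=0 G4=0(const) -> 10000
Step 2: G0=NOT G0=NOT 1=0 G1=(0+0>=1)=0 G2=G0=1 G3=G4|G0=0|1=1 G4=0(const) -> 00110
Step 3: G0=NOT G0=NOT 0=1 G1=(1+0>=1)=1 G2=G0=0 G3=G4|G0=0|0=0 G4=0(const) -> 11000
Step 4: G0=NOT G0=NOT 1=0 G1=(0+1>=1)=1 G2=G0=1 G3=G4|G0=0|1=1 G4=0(const) -> 01110
Step 5: G0=NOT G0=NOT 0=1 G1=(1+1>=1)=1 G2=G0=0 G3=G4|G0=0|0=0 G4=0(const) -> 11000
State from step 5 equals state from step 3 -> cycle length 2

Answer: 2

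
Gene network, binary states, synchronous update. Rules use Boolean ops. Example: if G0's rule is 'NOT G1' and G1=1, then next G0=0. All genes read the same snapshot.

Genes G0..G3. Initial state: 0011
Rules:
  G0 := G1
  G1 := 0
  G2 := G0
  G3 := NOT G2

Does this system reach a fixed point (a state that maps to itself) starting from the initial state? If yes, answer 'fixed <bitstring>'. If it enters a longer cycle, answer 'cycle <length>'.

Answer: fixed 0001

Derivation:
Step 0: 0011
Step 1: G0=G1=0 G1=0(const) G2=G0=0 G3=NOT G2=NOT 1=0 -> 0000
Step 2: G0=G1=0 G1=0(const) G2=G0=0 G3=NOT G2=NOT 0=1 -> 0001
Step 3: G0=G1=0 G1=0(const) G2=G0=0 G3=NOT G2=NOT 0=1 -> 0001
Fixed point reached at step 2: 0001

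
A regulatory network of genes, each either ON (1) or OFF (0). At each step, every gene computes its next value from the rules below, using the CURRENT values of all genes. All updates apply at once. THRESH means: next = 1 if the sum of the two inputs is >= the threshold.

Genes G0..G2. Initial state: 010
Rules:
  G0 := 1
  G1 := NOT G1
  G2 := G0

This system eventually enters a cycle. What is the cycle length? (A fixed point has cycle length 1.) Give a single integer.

Step 0: 010
Step 1: G0=1(const) G1=NOT G1=NOT 1=0 G2=G0=0 -> 100
Step 2: G0=1(const) G1=NOT G1=NOT 0=1 G2=G0=1 -> 111
Step 3: G0=1(const) G1=NOT G1=NOT 1=0 G2=G0=1 -> 101
Step 4: G0=1(const) G1=NOT G1=NOT 0=1 G2=G0=1 -> 111
State from step 4 equals state from step 2 -> cycle length 2

Answer: 2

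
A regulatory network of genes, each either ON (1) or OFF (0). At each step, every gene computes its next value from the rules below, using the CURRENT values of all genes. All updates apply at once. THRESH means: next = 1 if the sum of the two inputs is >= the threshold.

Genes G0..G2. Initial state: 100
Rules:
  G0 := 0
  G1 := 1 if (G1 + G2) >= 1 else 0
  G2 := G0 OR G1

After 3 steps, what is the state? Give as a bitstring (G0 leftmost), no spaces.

Step 1: G0=0(const) G1=(0+0>=1)=0 G2=G0|G1=1|0=1 -> 001
Step 2: G0=0(const) G1=(0+1>=1)=1 G2=G0|G1=0|0=0 -> 010
Step 3: G0=0(const) G1=(1+0>=1)=1 G2=G0|G1=0|1=1 -> 011

011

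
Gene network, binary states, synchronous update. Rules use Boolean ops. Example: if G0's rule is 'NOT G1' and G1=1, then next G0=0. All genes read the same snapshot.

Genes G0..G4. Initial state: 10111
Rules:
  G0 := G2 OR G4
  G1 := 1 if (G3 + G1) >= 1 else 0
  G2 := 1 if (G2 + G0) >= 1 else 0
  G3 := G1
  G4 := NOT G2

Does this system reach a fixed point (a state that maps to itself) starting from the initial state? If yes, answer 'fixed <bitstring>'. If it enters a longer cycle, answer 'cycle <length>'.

Step 0: 10111
Step 1: G0=G2|G4=1|1=1 G1=(1+0>=1)=1 G2=(1+1>=1)=1 G3=G1=0 G4=NOT G2=NOT 1=0 -> 11100
Step 2: G0=G2|G4=1|0=1 G1=(0+1>=1)=1 G2=(1+1>=1)=1 G3=G1=1 G4=NOT G2=NOT 1=0 -> 11110
Step 3: G0=G2|G4=1|0=1 G1=(1+1>=1)=1 G2=(1+1>=1)=1 G3=G1=1 G4=NOT G2=NOT 1=0 -> 11110
Fixed point reached at step 2: 11110

Answer: fixed 11110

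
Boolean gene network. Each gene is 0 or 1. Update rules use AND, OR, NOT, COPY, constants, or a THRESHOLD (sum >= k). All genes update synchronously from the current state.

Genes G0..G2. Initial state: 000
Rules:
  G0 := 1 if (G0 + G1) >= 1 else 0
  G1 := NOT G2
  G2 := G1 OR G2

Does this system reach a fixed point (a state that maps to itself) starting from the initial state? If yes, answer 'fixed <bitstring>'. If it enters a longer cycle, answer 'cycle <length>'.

Answer: fixed 101

Derivation:
Step 0: 000
Step 1: G0=(0+0>=1)=0 G1=NOT G2=NOT 0=1 G2=G1|G2=0|0=0 -> 010
Step 2: G0=(0+1>=1)=1 G1=NOT G2=NOT 0=1 G2=G1|G2=1|0=1 -> 111
Step 3: G0=(1+1>=1)=1 G1=NOT G2=NOT 1=0 G2=G1|G2=1|1=1 -> 101
Step 4: G0=(1+0>=1)=1 G1=NOT G2=NOT 1=0 G2=G1|G2=0|1=1 -> 101
Fixed point reached at step 3: 101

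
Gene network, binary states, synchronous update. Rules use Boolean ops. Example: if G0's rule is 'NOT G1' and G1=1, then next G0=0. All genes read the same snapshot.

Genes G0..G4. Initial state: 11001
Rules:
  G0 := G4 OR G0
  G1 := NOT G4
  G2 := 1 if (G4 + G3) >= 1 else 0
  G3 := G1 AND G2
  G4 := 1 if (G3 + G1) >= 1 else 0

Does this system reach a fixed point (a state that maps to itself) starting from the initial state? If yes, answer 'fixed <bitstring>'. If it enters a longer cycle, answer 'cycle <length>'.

Answer: cycle 4

Derivation:
Step 0: 11001
Step 1: G0=G4|G0=1|1=1 G1=NOT G4=NOT 1=0 G2=(1+0>=1)=1 G3=G1&G2=1&0=0 G4=(0+1>=1)=1 -> 10101
Step 2: G0=G4|G0=1|1=1 G1=NOT G4=NOT 1=0 G2=(1+0>=1)=1 G3=G1&G2=0&1=0 G4=(0+0>=1)=0 -> 10100
Step 3: G0=G4|G0=0|1=1 G1=NOT G4=NOT 0=1 G2=(0+0>=1)=0 G3=G1&G2=0&1=0 G4=(0+0>=1)=0 -> 11000
Step 4: G0=G4|G0=0|1=1 G1=NOT G4=NOT 0=1 G2=(0+0>=1)=0 G3=G1&G2=1&0=0 G4=(0+1>=1)=1 -> 11001
Cycle of length 4 starting at step 0 -> no fixed point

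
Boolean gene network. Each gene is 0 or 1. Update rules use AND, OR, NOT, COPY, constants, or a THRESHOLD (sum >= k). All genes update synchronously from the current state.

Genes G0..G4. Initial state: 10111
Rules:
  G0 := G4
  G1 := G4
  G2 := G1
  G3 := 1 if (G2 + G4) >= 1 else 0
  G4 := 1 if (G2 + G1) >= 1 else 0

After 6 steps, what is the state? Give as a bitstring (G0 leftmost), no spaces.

Step 1: G0=G4=1 G1=G4=1 G2=G1=0 G3=(1+1>=1)=1 G4=(1+0>=1)=1 -> 11011
Step 2: G0=G4=1 G1=G4=1 G2=G1=1 G3=(0+1>=1)=1 G4=(0+1>=1)=1 -> 11111
Step 3: G0=G4=1 G1=G4=1 G2=G1=1 G3=(1+1>=1)=1 G4=(1+1>=1)=1 -> 11111
Step 4: G0=G4=1 G1=G4=1 G2=G1=1 G3=(1+1>=1)=1 G4=(1+1>=1)=1 -> 11111
Step 5: G0=G4=1 G1=G4=1 G2=G1=1 G3=(1+1>=1)=1 G4=(1+1>=1)=1 -> 11111
Step 6: G0=G4=1 G1=G4=1 G2=G1=1 G3=(1+1>=1)=1 G4=(1+1>=1)=1 -> 11111

11111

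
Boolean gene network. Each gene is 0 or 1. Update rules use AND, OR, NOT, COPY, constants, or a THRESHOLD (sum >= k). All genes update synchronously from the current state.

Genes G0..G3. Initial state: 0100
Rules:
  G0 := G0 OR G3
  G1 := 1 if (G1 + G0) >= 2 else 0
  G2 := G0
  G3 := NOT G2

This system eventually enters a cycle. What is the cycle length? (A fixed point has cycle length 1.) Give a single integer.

Step 0: 0100
Step 1: G0=G0|G3=0|0=0 G1=(1+0>=2)=0 G2=G0=0 G3=NOT G2=NOT 0=1 -> 0001
Step 2: G0=G0|G3=0|1=1 G1=(0+0>=2)=0 G2=G0=0 G3=NOT G2=NOT 0=1 -> 1001
Step 3: G0=G0|G3=1|1=1 G1=(0+1>=2)=0 G2=G0=1 G3=NOT G2=NOT 0=1 -> 1011
Step 4: G0=G0|G3=1|1=1 G1=(0+1>=2)=0 G2=G0=1 G3=NOT G2=NOT 1=0 -> 1010
Step 5: G0=G0|G3=1|0=1 G1=(0+1>=2)=0 G2=G0=1 G3=NOT G2=NOT 1=0 -> 1010
State from step 5 equals state from step 4 -> cycle length 1

Answer: 1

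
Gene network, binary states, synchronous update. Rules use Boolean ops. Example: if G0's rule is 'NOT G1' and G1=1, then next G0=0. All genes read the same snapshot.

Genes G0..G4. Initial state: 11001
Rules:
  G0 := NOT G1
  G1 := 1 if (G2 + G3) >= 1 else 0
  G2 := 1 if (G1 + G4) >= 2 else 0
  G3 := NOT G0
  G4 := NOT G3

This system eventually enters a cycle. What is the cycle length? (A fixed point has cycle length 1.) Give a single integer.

Step 0: 11001
Step 1: G0=NOT G1=NOT 1=0 G1=(0+0>=1)=0 G2=(1+1>=2)=1 G3=NOT G0=NOT 1=0 G4=NOT G3=NOT 0=1 -> 00101
Step 2: G0=NOT G1=NOT 0=1 G1=(1+0>=1)=1 G2=(0+1>=2)=0 G3=NOT G0=NOT 0=1 G4=NOT G3=NOT 0=1 -> 11011
Step 3: G0=NOT G1=NOT 1=0 G1=(0+1>=1)=1 G2=(1+1>=2)=1 G3=NOT G0=NOT 1=0 G4=NOT G3=NOT 1=0 -> 01100
Step 4: G0=NOT G1=NOT 1=0 G1=(1+0>=1)=1 G2=(1+0>=2)=0 G3=NOT G0=NOT 0=1 G4=NOT G3=NOT 0=1 -> 01011
Step 5: G0=NOT G1=NOT 1=0 G1=(0+1>=1)=1 G2=(1+1>=2)=1 G3=NOT G0=NOT 0=1 G4=NOT G3=NOT 1=0 -> 01110
Step 6: G0=NOT G1=NOT 1=0 G1=(1+1>=1)=1 G2=(1+0>=2)=0 G3=NOT G0=NOT 0=1 G4=NOT G3=NOT 1=0 -> 01010
Step 7: G0=NOT G1=NOT 1=0 G1=(0+1>=1)=1 G2=(1+0>=2)=0 G3=NOT G0=NOT 0=1 G4=NOT G3=NOT 1=0 -> 01010
State from step 7 equals state from step 6 -> cycle length 1

Answer: 1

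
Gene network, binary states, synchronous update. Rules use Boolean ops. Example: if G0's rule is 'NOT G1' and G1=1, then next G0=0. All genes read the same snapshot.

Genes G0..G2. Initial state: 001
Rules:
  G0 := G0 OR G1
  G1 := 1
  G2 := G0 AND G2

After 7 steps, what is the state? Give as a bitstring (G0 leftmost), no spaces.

Step 1: G0=G0|G1=0|0=0 G1=1(const) G2=G0&G2=0&1=0 -> 010
Step 2: G0=G0|G1=0|1=1 G1=1(const) G2=G0&G2=0&0=0 -> 110
Step 3: G0=G0|G1=1|1=1 G1=1(const) G2=G0&G2=1&0=0 -> 110
Step 4: G0=G0|G1=1|1=1 G1=1(const) G2=G0&G2=1&0=0 -> 110
Step 5: G0=G0|G1=1|1=1 G1=1(const) G2=G0&G2=1&0=0 -> 110
Step 6: G0=G0|G1=1|1=1 G1=1(const) G2=G0&G2=1&0=0 -> 110
Step 7: G0=G0|G1=1|1=1 G1=1(const) G2=G0&G2=1&0=0 -> 110

110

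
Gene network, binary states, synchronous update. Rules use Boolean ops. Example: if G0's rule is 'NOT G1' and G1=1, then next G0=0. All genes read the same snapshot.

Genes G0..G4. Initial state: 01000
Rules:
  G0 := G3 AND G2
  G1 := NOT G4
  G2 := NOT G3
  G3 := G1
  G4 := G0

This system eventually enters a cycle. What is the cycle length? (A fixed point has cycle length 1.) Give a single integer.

Step 0: 01000
Step 1: G0=G3&G2=0&0=0 G1=NOT G4=NOT 0=1 G2=NOT G3=NOT 0=1 G3=G1=1 G4=G0=0 -> 01110
Step 2: G0=G3&G2=1&1=1 G1=NOT G4=NOT 0=1 G2=NOT G3=NOT 1=0 G3=G1=1 G4=G0=0 -> 11010
Step 3: G0=G3&G2=1&0=0 G1=NOT G4=NOT 0=1 G2=NOT G3=NOT 1=0 G3=G1=1 G4=G0=1 -> 01011
Step 4: G0=G3&G2=1&0=0 G1=NOT G4=NOT 1=0 G2=NOT G3=NOT 1=0 G3=G1=1 G4=G0=0 -> 00010
Step 5: G0=G3&G2=1&0=0 G1=NOT G4=NOT 0=1 G2=NOT G3=NOT 1=0 G3=G1=0 G4=G0=0 -> 01000
State from step 5 equals state from step 0 -> cycle length 5

Answer: 5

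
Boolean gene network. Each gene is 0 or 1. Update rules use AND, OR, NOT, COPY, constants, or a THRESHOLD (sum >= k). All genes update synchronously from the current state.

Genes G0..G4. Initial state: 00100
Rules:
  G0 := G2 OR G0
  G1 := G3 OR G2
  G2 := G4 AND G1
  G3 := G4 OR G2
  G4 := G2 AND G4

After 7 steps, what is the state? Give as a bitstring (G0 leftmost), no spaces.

Step 1: G0=G2|G0=1|0=1 G1=G3|G2=0|1=1 G2=G4&G1=0&0=0 G3=G4|G2=0|1=1 G4=G2&G4=1&0=0 -> 11010
Step 2: G0=G2|G0=0|1=1 G1=G3|G2=1|0=1 G2=G4&G1=0&1=0 G3=G4|G2=0|0=0 G4=G2&G4=0&0=0 -> 11000
Step 3: G0=G2|G0=0|1=1 G1=G3|G2=0|0=0 G2=G4&G1=0&1=0 G3=G4|G2=0|0=0 G4=G2&G4=0&0=0 -> 10000
Step 4: G0=G2|G0=0|1=1 G1=G3|G2=0|0=0 G2=G4&G1=0&0=0 G3=G4|G2=0|0=0 G4=G2&G4=0&0=0 -> 10000
Step 5: G0=G2|G0=0|1=1 G1=G3|G2=0|0=0 G2=G4&G1=0&0=0 G3=G4|G2=0|0=0 G4=G2&G4=0&0=0 -> 10000
Step 6: G0=G2|G0=0|1=1 G1=G3|G2=0|0=0 G2=G4&G1=0&0=0 G3=G4|G2=0|0=0 G4=G2&G4=0&0=0 -> 10000
Step 7: G0=G2|G0=0|1=1 G1=G3|G2=0|0=0 G2=G4&G1=0&0=0 G3=G4|G2=0|0=0 G4=G2&G4=0&0=0 -> 10000

10000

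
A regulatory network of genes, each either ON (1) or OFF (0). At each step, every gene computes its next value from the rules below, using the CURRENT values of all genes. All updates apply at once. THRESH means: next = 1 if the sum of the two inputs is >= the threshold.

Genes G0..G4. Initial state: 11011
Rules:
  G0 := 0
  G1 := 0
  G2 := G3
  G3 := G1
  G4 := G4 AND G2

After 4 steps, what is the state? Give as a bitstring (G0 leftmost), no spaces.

Step 1: G0=0(const) G1=0(const) G2=G3=1 G3=G1=1 G4=G4&G2=1&0=0 -> 00110
Step 2: G0=0(const) G1=0(const) G2=G3=1 G3=G1=0 G4=G4&G2=0&1=0 -> 00100
Step 3: G0=0(const) G1=0(const) G2=G3=0 G3=G1=0 G4=G4&G2=0&1=0 -> 00000
Step 4: G0=0(const) G1=0(const) G2=G3=0 G3=G1=0 G4=G4&G2=0&0=0 -> 00000

00000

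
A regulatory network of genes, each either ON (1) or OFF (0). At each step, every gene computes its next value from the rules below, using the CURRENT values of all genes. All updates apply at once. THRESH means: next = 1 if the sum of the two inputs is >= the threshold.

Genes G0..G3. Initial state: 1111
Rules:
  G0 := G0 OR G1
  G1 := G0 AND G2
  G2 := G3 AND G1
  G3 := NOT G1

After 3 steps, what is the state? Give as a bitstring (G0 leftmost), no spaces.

Step 1: G0=G0|G1=1|1=1 G1=G0&G2=1&1=1 G2=G3&G1=1&1=1 G3=NOT G1=NOT 1=0 -> 1110
Step 2: G0=G0|G1=1|1=1 G1=G0&G2=1&1=1 G2=G3&G1=0&1=0 G3=NOT G1=NOT 1=0 -> 1100
Step 3: G0=G0|G1=1|1=1 G1=G0&G2=1&0=0 G2=G3&G1=0&1=0 G3=NOT G1=NOT 1=0 -> 1000

1000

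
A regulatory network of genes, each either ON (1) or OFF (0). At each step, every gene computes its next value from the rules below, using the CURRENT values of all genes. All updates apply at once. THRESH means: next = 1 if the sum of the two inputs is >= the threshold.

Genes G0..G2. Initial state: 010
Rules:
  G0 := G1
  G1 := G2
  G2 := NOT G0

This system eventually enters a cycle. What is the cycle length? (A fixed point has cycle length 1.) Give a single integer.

Step 0: 010
Step 1: G0=G1=1 G1=G2=0 G2=NOT G0=NOT 0=1 -> 101
Step 2: G0=G1=0 G1=G2=1 G2=NOT G0=NOT 1=0 -> 010
State from step 2 equals state from step 0 -> cycle length 2

Answer: 2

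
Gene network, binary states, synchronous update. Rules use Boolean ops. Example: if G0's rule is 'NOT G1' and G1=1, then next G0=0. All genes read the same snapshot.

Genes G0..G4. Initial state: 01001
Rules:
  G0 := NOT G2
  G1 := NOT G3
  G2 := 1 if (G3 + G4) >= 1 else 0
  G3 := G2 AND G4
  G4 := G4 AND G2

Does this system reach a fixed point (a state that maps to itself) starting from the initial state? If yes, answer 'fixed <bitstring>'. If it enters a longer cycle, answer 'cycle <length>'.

Step 0: 01001
Step 1: G0=NOT G2=NOT 0=1 G1=NOT G3=NOT 0=1 G2=(0+1>=1)=1 G3=G2&G4=0&1=0 G4=G4&G2=1&0=0 -> 11100
Step 2: G0=NOT G2=NOT 1=0 G1=NOT G3=NOT 0=1 G2=(0+0>=1)=0 G3=G2&G4=1&0=0 G4=G4&G2=0&1=0 -> 01000
Step 3: G0=NOT G2=NOT 0=1 G1=NOT G3=NOT 0=1 G2=(0+0>=1)=0 G3=G2&G4=0&0=0 G4=G4&G2=0&0=0 -> 11000
Step 4: G0=NOT G2=NOT 0=1 G1=NOT G3=NOT 0=1 G2=(0+0>=1)=0 G3=G2&G4=0&0=0 G4=G4&G2=0&0=0 -> 11000
Fixed point reached at step 3: 11000

Answer: fixed 11000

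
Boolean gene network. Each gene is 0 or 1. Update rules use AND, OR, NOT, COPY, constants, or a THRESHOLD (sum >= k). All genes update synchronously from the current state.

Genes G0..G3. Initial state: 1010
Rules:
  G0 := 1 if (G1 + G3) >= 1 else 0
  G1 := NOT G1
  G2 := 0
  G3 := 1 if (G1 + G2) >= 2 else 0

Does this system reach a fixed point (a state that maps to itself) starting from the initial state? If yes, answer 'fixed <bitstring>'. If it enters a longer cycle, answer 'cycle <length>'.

Answer: cycle 2

Derivation:
Step 0: 1010
Step 1: G0=(0+0>=1)=0 G1=NOT G1=NOT 0=1 G2=0(const) G3=(0+1>=2)=0 -> 0100
Step 2: G0=(1+0>=1)=1 G1=NOT G1=NOT 1=0 G2=0(const) G3=(1+0>=2)=0 -> 1000
Step 3: G0=(0+0>=1)=0 G1=NOT G1=NOT 0=1 G2=0(const) G3=(0+0>=2)=0 -> 0100
Cycle of length 2 starting at step 1 -> no fixed point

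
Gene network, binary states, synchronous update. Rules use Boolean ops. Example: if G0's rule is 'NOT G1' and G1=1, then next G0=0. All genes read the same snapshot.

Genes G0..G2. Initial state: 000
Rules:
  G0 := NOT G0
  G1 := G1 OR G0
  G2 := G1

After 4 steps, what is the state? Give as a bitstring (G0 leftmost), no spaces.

Step 1: G0=NOT G0=NOT 0=1 G1=G1|G0=0|0=0 G2=G1=0 -> 100
Step 2: G0=NOT G0=NOT 1=0 G1=G1|G0=0|1=1 G2=G1=0 -> 010
Step 3: G0=NOT G0=NOT 0=1 G1=G1|G0=1|0=1 G2=G1=1 -> 111
Step 4: G0=NOT G0=NOT 1=0 G1=G1|G0=1|1=1 G2=G1=1 -> 011

011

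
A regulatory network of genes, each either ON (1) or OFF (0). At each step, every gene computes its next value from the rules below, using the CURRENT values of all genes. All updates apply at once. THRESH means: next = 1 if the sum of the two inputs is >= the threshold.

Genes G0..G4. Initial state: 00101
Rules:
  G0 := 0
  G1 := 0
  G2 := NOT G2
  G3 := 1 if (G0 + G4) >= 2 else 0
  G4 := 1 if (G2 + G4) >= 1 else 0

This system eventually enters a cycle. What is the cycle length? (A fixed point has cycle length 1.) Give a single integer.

Step 0: 00101
Step 1: G0=0(const) G1=0(const) G2=NOT G2=NOT 1=0 G3=(0+1>=2)=0 G4=(1+1>=1)=1 -> 00001
Step 2: G0=0(const) G1=0(const) G2=NOT G2=NOT 0=1 G3=(0+1>=2)=0 G4=(0+1>=1)=1 -> 00101
State from step 2 equals state from step 0 -> cycle length 2

Answer: 2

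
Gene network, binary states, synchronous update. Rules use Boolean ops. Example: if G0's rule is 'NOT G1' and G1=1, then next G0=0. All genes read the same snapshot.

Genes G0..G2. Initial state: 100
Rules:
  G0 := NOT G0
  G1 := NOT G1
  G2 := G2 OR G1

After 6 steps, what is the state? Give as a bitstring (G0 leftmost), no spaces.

Step 1: G0=NOT G0=NOT 1=0 G1=NOT G1=NOT 0=1 G2=G2|G1=0|0=0 -> 010
Step 2: G0=NOT G0=NOT 0=1 G1=NOT G1=NOT 1=0 G2=G2|G1=0|1=1 -> 101
Step 3: G0=NOT G0=NOT 1=0 G1=NOT G1=NOT 0=1 G2=G2|G1=1|0=1 -> 011
Step 4: G0=NOT G0=NOT 0=1 G1=NOT G1=NOT 1=0 G2=G2|G1=1|1=1 -> 101
Step 5: G0=NOT G0=NOT 1=0 G1=NOT G1=NOT 0=1 G2=G2|G1=1|0=1 -> 011
Step 6: G0=NOT G0=NOT 0=1 G1=NOT G1=NOT 1=0 G2=G2|G1=1|1=1 -> 101

101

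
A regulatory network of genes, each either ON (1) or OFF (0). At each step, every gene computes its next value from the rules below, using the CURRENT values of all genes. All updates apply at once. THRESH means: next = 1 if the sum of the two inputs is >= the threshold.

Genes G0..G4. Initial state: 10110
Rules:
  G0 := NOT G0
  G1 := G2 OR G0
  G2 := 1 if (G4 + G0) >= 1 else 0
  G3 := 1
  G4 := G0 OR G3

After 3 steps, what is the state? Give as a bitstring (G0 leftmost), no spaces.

Step 1: G0=NOT G0=NOT 1=0 G1=G2|G0=1|1=1 G2=(0+1>=1)=1 G3=1(const) G4=G0|G3=1|1=1 -> 01111
Step 2: G0=NOT G0=NOT 0=1 G1=G2|G0=1|0=1 G2=(1+0>=1)=1 G3=1(const) G4=G0|G3=0|1=1 -> 11111
Step 3: G0=NOT G0=NOT 1=0 G1=G2|G0=1|1=1 G2=(1+1>=1)=1 G3=1(const) G4=G0|G3=1|1=1 -> 01111

01111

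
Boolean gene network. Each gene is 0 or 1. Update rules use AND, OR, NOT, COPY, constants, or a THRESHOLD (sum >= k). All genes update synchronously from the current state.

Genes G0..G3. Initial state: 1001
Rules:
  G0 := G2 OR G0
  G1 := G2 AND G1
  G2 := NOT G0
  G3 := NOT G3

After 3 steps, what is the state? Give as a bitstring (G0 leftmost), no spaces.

Step 1: G0=G2|G0=0|1=1 G1=G2&G1=0&0=0 G2=NOT G0=NOT 1=0 G3=NOT G3=NOT 1=0 -> 1000
Step 2: G0=G2|G0=0|1=1 G1=G2&G1=0&0=0 G2=NOT G0=NOT 1=0 G3=NOT G3=NOT 0=1 -> 1001
Step 3: G0=G2|G0=0|1=1 G1=G2&G1=0&0=0 G2=NOT G0=NOT 1=0 G3=NOT G3=NOT 1=0 -> 1000

1000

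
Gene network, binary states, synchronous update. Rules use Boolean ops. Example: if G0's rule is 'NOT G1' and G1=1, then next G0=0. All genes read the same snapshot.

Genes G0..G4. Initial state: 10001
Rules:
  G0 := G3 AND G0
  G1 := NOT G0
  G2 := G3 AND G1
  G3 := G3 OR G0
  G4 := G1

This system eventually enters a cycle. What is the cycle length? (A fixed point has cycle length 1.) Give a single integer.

Step 0: 10001
Step 1: G0=G3&G0=0&1=0 G1=NOT G0=NOT 1=0 G2=G3&G1=0&0=0 G3=G3|G0=0|1=1 G4=G1=0 -> 00010
Step 2: G0=G3&G0=1&0=0 G1=NOT G0=NOT 0=1 G2=G3&G1=1&0=0 G3=G3|G0=1|0=1 G4=G1=0 -> 01010
Step 3: G0=G3&G0=1&0=0 G1=NOT G0=NOT 0=1 G2=G3&G1=1&1=1 G3=G3|G0=1|0=1 G4=G1=1 -> 01111
Step 4: G0=G3&G0=1&0=0 G1=NOT G0=NOT 0=1 G2=G3&G1=1&1=1 G3=G3|G0=1|0=1 G4=G1=1 -> 01111
State from step 4 equals state from step 3 -> cycle length 1

Answer: 1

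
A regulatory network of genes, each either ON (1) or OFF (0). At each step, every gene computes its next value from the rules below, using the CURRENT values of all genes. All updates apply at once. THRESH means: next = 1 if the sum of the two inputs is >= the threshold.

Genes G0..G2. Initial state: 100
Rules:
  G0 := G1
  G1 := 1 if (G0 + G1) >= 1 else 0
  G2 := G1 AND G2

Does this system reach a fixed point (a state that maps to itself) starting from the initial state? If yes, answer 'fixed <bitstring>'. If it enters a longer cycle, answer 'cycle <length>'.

Answer: fixed 110

Derivation:
Step 0: 100
Step 1: G0=G1=0 G1=(1+0>=1)=1 G2=G1&G2=0&0=0 -> 010
Step 2: G0=G1=1 G1=(0+1>=1)=1 G2=G1&G2=1&0=0 -> 110
Step 3: G0=G1=1 G1=(1+1>=1)=1 G2=G1&G2=1&0=0 -> 110
Fixed point reached at step 2: 110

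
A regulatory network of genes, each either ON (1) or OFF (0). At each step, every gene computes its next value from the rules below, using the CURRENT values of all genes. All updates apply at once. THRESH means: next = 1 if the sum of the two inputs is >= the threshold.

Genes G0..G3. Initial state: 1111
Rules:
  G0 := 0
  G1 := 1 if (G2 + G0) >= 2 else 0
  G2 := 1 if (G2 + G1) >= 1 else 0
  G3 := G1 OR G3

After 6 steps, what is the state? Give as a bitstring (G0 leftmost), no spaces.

Step 1: G0=0(const) G1=(1+1>=2)=1 G2=(1+1>=1)=1 G3=G1|G3=1|1=1 -> 0111
Step 2: G0=0(const) G1=(1+0>=2)=0 G2=(1+1>=1)=1 G3=G1|G3=1|1=1 -> 0011
Step 3: G0=0(const) G1=(1+0>=2)=0 G2=(1+0>=1)=1 G3=G1|G3=0|1=1 -> 0011
Step 4: G0=0(const) G1=(1+0>=2)=0 G2=(1+0>=1)=1 G3=G1|G3=0|1=1 -> 0011
Step 5: G0=0(const) G1=(1+0>=2)=0 G2=(1+0>=1)=1 G3=G1|G3=0|1=1 -> 0011
Step 6: G0=0(const) G1=(1+0>=2)=0 G2=(1+0>=1)=1 G3=G1|G3=0|1=1 -> 0011

0011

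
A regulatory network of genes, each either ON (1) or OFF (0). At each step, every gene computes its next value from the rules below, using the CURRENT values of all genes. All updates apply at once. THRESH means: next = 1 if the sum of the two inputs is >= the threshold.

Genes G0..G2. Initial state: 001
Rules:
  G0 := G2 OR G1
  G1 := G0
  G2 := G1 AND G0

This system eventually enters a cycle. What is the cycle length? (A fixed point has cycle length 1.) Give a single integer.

Step 0: 001
Step 1: G0=G2|G1=1|0=1 G1=G0=0 G2=G1&G0=0&0=0 -> 100
Step 2: G0=G2|G1=0|0=0 G1=G0=1 G2=G1&G0=0&1=0 -> 010
Step 3: G0=G2|G1=0|1=1 G1=G0=0 G2=G1&G0=1&0=0 -> 100
State from step 3 equals state from step 1 -> cycle length 2

Answer: 2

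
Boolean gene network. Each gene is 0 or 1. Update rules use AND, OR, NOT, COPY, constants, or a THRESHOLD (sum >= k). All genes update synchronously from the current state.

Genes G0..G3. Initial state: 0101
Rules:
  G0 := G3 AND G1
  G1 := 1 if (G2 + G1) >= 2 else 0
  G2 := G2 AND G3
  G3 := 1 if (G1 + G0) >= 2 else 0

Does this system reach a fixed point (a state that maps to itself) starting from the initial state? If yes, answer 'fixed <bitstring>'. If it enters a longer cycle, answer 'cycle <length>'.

Answer: fixed 0000

Derivation:
Step 0: 0101
Step 1: G0=G3&G1=1&1=1 G1=(0+1>=2)=0 G2=G2&G3=0&1=0 G3=(1+0>=2)=0 -> 1000
Step 2: G0=G3&G1=0&0=0 G1=(0+0>=2)=0 G2=G2&G3=0&0=0 G3=(0+1>=2)=0 -> 0000
Step 3: G0=G3&G1=0&0=0 G1=(0+0>=2)=0 G2=G2&G3=0&0=0 G3=(0+0>=2)=0 -> 0000
Fixed point reached at step 2: 0000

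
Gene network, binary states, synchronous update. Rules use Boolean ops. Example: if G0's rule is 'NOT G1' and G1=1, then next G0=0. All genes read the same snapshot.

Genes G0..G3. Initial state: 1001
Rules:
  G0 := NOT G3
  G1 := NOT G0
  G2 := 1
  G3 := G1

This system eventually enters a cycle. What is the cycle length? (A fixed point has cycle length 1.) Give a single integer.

Answer: 3

Derivation:
Step 0: 1001
Step 1: G0=NOT G3=NOT 1=0 G1=NOT G0=NOT 1=0 G2=1(const) G3=G1=0 -> 0010
Step 2: G0=NOT G3=NOT 0=1 G1=NOT G0=NOT 0=1 G2=1(const) G3=G1=0 -> 1110
Step 3: G0=NOT G3=NOT 0=1 G1=NOT G0=NOT 1=0 G2=1(const) G3=G1=1 -> 1011
Step 4: G0=NOT G3=NOT 1=0 G1=NOT G0=NOT 1=0 G2=1(const) G3=G1=0 -> 0010
State from step 4 equals state from step 1 -> cycle length 3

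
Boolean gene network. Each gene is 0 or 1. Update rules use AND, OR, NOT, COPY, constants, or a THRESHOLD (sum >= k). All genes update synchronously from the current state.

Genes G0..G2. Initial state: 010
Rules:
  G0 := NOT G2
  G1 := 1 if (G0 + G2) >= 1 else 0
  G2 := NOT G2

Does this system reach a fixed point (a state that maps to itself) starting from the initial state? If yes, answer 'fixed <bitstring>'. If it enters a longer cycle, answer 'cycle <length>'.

Answer: cycle 2

Derivation:
Step 0: 010
Step 1: G0=NOT G2=NOT 0=1 G1=(0+0>=1)=0 G2=NOT G2=NOT 0=1 -> 101
Step 2: G0=NOT G2=NOT 1=0 G1=(1+1>=1)=1 G2=NOT G2=NOT 1=0 -> 010
Cycle of length 2 starting at step 0 -> no fixed point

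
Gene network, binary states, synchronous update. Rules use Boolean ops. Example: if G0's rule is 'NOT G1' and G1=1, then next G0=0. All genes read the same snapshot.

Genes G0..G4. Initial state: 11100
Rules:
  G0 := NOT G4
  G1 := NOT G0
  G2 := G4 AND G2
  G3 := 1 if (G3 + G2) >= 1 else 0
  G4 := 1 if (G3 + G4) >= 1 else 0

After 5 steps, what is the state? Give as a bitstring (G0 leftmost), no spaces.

Step 1: G0=NOT G4=NOT 0=1 G1=NOT G0=NOT 1=0 G2=G4&G2=0&1=0 G3=(0+1>=1)=1 G4=(0+0>=1)=0 -> 10010
Step 2: G0=NOT G4=NOT 0=1 G1=NOT G0=NOT 1=0 G2=G4&G2=0&0=0 G3=(1+0>=1)=1 G4=(1+0>=1)=1 -> 10011
Step 3: G0=NOT G4=NOT 1=0 G1=NOT G0=NOT 1=0 G2=G4&G2=1&0=0 G3=(1+0>=1)=1 G4=(1+1>=1)=1 -> 00011
Step 4: G0=NOT G4=NOT 1=0 G1=NOT G0=NOT 0=1 G2=G4&G2=1&0=0 G3=(1+0>=1)=1 G4=(1+1>=1)=1 -> 01011
Step 5: G0=NOT G4=NOT 1=0 G1=NOT G0=NOT 0=1 G2=G4&G2=1&0=0 G3=(1+0>=1)=1 G4=(1+1>=1)=1 -> 01011

01011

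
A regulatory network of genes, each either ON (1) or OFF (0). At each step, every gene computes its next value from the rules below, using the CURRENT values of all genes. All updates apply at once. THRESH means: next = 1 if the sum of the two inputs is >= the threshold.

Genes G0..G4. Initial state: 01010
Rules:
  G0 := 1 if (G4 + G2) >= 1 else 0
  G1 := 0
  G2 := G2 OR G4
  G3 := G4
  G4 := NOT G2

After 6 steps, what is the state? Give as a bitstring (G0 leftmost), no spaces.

Step 1: G0=(0+0>=1)=0 G1=0(const) G2=G2|G4=0|0=0 G3=G4=0 G4=NOT G2=NOT 0=1 -> 00001
Step 2: G0=(1+0>=1)=1 G1=0(const) G2=G2|G4=0|1=1 G3=G4=1 G4=NOT G2=NOT 0=1 -> 10111
Step 3: G0=(1+1>=1)=1 G1=0(const) G2=G2|G4=1|1=1 G3=G4=1 G4=NOT G2=NOT 1=0 -> 10110
Step 4: G0=(0+1>=1)=1 G1=0(const) G2=G2|G4=1|0=1 G3=G4=0 G4=NOT G2=NOT 1=0 -> 10100
Step 5: G0=(0+1>=1)=1 G1=0(const) G2=G2|G4=1|0=1 G3=G4=0 G4=NOT G2=NOT 1=0 -> 10100
Step 6: G0=(0+1>=1)=1 G1=0(const) G2=G2|G4=1|0=1 G3=G4=0 G4=NOT G2=NOT 1=0 -> 10100

10100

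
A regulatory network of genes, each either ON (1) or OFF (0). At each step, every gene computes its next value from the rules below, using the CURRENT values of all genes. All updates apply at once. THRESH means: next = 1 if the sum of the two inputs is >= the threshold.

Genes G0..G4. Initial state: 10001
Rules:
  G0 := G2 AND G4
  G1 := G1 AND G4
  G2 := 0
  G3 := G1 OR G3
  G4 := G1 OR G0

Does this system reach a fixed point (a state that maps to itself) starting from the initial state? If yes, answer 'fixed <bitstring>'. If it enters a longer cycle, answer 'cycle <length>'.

Step 0: 10001
Step 1: G0=G2&G4=0&1=0 G1=G1&G4=0&1=0 G2=0(const) G3=G1|G3=0|0=0 G4=G1|G0=0|1=1 -> 00001
Step 2: G0=G2&G4=0&1=0 G1=G1&G4=0&1=0 G2=0(const) G3=G1|G3=0|0=0 G4=G1|G0=0|0=0 -> 00000
Step 3: G0=G2&G4=0&0=0 G1=G1&G4=0&0=0 G2=0(const) G3=G1|G3=0|0=0 G4=G1|G0=0|0=0 -> 00000
Fixed point reached at step 2: 00000

Answer: fixed 00000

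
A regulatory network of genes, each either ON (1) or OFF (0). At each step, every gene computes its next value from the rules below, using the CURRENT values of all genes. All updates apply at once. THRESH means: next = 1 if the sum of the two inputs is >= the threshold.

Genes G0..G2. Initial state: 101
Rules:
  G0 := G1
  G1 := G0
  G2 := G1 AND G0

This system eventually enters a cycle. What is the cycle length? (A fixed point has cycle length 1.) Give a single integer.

Answer: 2

Derivation:
Step 0: 101
Step 1: G0=G1=0 G1=G0=1 G2=G1&G0=0&1=0 -> 010
Step 2: G0=G1=1 G1=G0=0 G2=G1&G0=1&0=0 -> 100
Step 3: G0=G1=0 G1=G0=1 G2=G1&G0=0&1=0 -> 010
State from step 3 equals state from step 1 -> cycle length 2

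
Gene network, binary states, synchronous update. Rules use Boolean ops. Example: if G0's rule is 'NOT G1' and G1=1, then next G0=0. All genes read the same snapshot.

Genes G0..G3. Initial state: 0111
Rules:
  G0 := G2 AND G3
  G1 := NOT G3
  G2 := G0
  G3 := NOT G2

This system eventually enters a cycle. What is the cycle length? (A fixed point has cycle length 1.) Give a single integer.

Answer: 2

Derivation:
Step 0: 0111
Step 1: G0=G2&G3=1&1=1 G1=NOT G3=NOT 1=0 G2=G0=0 G3=NOT G2=NOT 1=0 -> 1000
Step 2: G0=G2&G3=0&0=0 G1=NOT G3=NOT 0=1 G2=G0=1 G3=NOT G2=NOT 0=1 -> 0111
State from step 2 equals state from step 0 -> cycle length 2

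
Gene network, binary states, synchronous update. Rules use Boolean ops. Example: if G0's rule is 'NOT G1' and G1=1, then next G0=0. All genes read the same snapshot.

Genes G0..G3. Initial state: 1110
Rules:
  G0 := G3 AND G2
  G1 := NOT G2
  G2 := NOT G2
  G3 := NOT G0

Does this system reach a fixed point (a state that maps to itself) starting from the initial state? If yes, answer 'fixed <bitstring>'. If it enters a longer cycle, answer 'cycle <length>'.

Answer: cycle 4

Derivation:
Step 0: 1110
Step 1: G0=G3&G2=0&1=0 G1=NOT G2=NOT 1=0 G2=NOT G2=NOT 1=0 G3=NOT G0=NOT 1=0 -> 0000
Step 2: G0=G3&G2=0&0=0 G1=NOT G2=NOT 0=1 G2=NOT G2=NOT 0=1 G3=NOT G0=NOT 0=1 -> 0111
Step 3: G0=G3&G2=1&1=1 G1=NOT G2=NOT 1=0 G2=NOT G2=NOT 1=0 G3=NOT G0=NOT 0=1 -> 1001
Step 4: G0=G3&G2=1&0=0 G1=NOT G2=NOT 0=1 G2=NOT G2=NOT 0=1 G3=NOT G0=NOT 1=0 -> 0110
Step 5: G0=G3&G2=0&1=0 G1=NOT G2=NOT 1=0 G2=NOT G2=NOT 1=0 G3=NOT G0=NOT 0=1 -> 0001
Step 6: G0=G3&G2=1&0=0 G1=NOT G2=NOT 0=1 G2=NOT G2=NOT 0=1 G3=NOT G0=NOT 0=1 -> 0111
Cycle of length 4 starting at step 2 -> no fixed point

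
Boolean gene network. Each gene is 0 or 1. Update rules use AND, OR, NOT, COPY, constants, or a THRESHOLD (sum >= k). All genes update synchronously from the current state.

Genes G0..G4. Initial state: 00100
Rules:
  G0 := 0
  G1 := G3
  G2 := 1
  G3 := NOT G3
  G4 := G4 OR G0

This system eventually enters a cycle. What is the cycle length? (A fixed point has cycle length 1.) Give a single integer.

Answer: 2

Derivation:
Step 0: 00100
Step 1: G0=0(const) G1=G3=0 G2=1(const) G3=NOT G3=NOT 0=1 G4=G4|G0=0|0=0 -> 00110
Step 2: G0=0(const) G1=G3=1 G2=1(const) G3=NOT G3=NOT 1=0 G4=G4|G0=0|0=0 -> 01100
Step 3: G0=0(const) G1=G3=0 G2=1(const) G3=NOT G3=NOT 0=1 G4=G4|G0=0|0=0 -> 00110
State from step 3 equals state from step 1 -> cycle length 2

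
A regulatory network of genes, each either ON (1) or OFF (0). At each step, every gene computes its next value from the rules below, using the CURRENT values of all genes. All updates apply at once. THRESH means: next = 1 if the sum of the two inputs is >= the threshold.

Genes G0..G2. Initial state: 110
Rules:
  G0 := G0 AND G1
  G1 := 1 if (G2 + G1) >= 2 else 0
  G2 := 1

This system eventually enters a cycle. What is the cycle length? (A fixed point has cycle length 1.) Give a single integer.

Step 0: 110
Step 1: G0=G0&G1=1&1=1 G1=(0+1>=2)=0 G2=1(const) -> 101
Step 2: G0=G0&G1=1&0=0 G1=(1+0>=2)=0 G2=1(const) -> 001
Step 3: G0=G0&G1=0&0=0 G1=(1+0>=2)=0 G2=1(const) -> 001
State from step 3 equals state from step 2 -> cycle length 1

Answer: 1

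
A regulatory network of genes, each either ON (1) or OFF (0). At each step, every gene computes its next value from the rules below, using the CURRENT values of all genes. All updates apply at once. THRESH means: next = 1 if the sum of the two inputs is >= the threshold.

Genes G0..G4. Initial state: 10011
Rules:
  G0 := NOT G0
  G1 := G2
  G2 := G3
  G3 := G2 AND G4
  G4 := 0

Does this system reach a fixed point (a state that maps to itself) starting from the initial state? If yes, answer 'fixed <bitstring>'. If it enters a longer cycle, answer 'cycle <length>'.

Answer: cycle 2

Derivation:
Step 0: 10011
Step 1: G0=NOT G0=NOT 1=0 G1=G2=0 G2=G3=1 G3=G2&G4=0&1=0 G4=0(const) -> 00100
Step 2: G0=NOT G0=NOT 0=1 G1=G2=1 G2=G3=0 G3=G2&G4=1&0=0 G4=0(const) -> 11000
Step 3: G0=NOT G0=NOT 1=0 G1=G2=0 G2=G3=0 G3=G2&G4=0&0=0 G4=0(const) -> 00000
Step 4: G0=NOT G0=NOT 0=1 G1=G2=0 G2=G3=0 G3=G2&G4=0&0=0 G4=0(const) -> 10000
Step 5: G0=NOT G0=NOT 1=0 G1=G2=0 G2=G3=0 G3=G2&G4=0&0=0 G4=0(const) -> 00000
Cycle of length 2 starting at step 3 -> no fixed point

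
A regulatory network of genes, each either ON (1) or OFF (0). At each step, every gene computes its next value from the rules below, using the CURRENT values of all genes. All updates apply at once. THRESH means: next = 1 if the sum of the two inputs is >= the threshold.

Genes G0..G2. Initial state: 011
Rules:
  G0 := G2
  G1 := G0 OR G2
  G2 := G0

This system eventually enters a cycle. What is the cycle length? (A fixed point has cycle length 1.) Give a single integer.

Step 0: 011
Step 1: G0=G2=1 G1=G0|G2=0|1=1 G2=G0=0 -> 110
Step 2: G0=G2=0 G1=G0|G2=1|0=1 G2=G0=1 -> 011
State from step 2 equals state from step 0 -> cycle length 2

Answer: 2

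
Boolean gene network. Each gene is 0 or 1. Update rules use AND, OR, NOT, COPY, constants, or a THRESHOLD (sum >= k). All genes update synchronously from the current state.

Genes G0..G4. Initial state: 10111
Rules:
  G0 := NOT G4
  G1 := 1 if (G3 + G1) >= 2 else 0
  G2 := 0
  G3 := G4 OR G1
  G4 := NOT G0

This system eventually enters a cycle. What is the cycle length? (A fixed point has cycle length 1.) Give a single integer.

Answer: 2

Derivation:
Step 0: 10111
Step 1: G0=NOT G4=NOT 1=0 G1=(1+0>=2)=0 G2=0(const) G3=G4|G1=1|0=1 G4=NOT G0=NOT 1=0 -> 00010
Step 2: G0=NOT G4=NOT 0=1 G1=(1+0>=2)=0 G2=0(const) G3=G4|G1=0|0=0 G4=NOT G0=NOT 0=1 -> 10001
Step 3: G0=NOT G4=NOT 1=0 G1=(0+0>=2)=0 G2=0(const) G3=G4|G1=1|0=1 G4=NOT G0=NOT 1=0 -> 00010
State from step 3 equals state from step 1 -> cycle length 2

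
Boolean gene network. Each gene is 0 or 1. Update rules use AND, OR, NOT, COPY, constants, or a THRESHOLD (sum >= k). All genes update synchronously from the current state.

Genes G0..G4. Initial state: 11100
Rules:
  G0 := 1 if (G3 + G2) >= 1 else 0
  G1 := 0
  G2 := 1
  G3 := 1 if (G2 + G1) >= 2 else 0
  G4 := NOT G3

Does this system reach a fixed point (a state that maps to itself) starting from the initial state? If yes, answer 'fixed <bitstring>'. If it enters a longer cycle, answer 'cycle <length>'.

Answer: fixed 10101

Derivation:
Step 0: 11100
Step 1: G0=(0+1>=1)=1 G1=0(const) G2=1(const) G3=(1+1>=2)=1 G4=NOT G3=NOT 0=1 -> 10111
Step 2: G0=(1+1>=1)=1 G1=0(const) G2=1(const) G3=(1+0>=2)=0 G4=NOT G3=NOT 1=0 -> 10100
Step 3: G0=(0+1>=1)=1 G1=0(const) G2=1(const) G3=(1+0>=2)=0 G4=NOT G3=NOT 0=1 -> 10101
Step 4: G0=(0+1>=1)=1 G1=0(const) G2=1(const) G3=(1+0>=2)=0 G4=NOT G3=NOT 0=1 -> 10101
Fixed point reached at step 3: 10101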